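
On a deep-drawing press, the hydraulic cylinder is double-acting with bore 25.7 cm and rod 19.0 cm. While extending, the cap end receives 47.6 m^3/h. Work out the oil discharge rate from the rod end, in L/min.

Cap-side area A_cap = π/4 × (25.7 cm)² = 518.7 cm^2
Rod-side annular area A_ann = π/4 × (25.7² − 19.0²) = 235.2 cm^2
Piston speed v = Q_in/A_cap; rod-end outflow Q_out = v × A_ann = Q_in × A_ann/A_cap.

Q_out ≈ 360 L/min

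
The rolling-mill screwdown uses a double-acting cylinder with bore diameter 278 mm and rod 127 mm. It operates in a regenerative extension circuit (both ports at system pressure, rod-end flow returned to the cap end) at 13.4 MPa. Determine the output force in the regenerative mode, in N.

F ≈ 1.70e5 N

With equal pressure on both faces, forces on the annular region cancel; the net push is pressure × rod cross-section.
Rod cross-section A_rod = π/4 × (127 mm)² = 12670 mm^2
F = P × A_rod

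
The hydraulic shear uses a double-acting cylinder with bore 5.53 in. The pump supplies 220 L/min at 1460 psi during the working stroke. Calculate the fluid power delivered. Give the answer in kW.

W ≈ 36.9 kW

Hydraulic power = P × Q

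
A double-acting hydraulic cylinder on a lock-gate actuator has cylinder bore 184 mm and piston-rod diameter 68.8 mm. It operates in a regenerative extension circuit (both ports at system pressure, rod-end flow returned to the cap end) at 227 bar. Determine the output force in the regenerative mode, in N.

F ≈ 84400 N

With equal pressure on both faces, forces on the annular region cancel; the net push is pressure × rod cross-section.
Rod cross-section A_rod = π/4 × (68.8 mm)² = 3718 mm^2
F = P × A_rod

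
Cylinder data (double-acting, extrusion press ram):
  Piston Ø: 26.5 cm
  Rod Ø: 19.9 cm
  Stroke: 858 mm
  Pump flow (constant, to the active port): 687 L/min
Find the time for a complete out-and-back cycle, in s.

Cap-side area A_cap = π/4 × (26.5 cm)² = 551.5 cm^2
Rod-side annular area A_ann = π/4 × (26.5² − 19.9²) = 240.5 cm^2
t_ext = A_cap·L/Q = 4.133 s
t_ret = A_ann·L/Q = 1.802 s
t_cycle = t_ext + t_ret

t ≈ 5.94 s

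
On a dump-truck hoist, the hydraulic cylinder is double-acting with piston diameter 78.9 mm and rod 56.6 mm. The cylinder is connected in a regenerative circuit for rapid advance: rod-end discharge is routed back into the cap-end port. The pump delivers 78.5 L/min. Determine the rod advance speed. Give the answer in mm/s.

In regeneration the rod-end outflow joins the pump flow into the cap end, so the net volume the pump must supply per unit advance equals the rod cross-section area.
Rod cross-section A_rod = π/4 × (56.6 mm)² = 2516 mm^2
v = Q_pump / A_rod

v ≈ 520 mm/s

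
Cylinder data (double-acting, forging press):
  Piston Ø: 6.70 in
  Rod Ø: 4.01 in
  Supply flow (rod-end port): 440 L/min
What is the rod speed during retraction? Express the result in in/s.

v ≈ 19.8 in/s

Rod-side annular area A_ann = π/4 × (6.70² − 4.01²) = 22.63 in^2
Flow into the rod-end port fills the annular volume.
v = Q / A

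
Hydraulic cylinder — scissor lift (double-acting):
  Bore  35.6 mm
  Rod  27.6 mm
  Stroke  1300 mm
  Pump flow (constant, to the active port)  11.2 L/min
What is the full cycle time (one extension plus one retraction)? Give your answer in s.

t ≈ 9.70 s

Cap-side area A_cap = π/4 × (35.6 mm)² = 995.4 mm^2
Rod-side annular area A_ann = π/4 × (35.6² − 27.6²) = 397.1 mm^2
t_ext = A_cap·L/Q = 6.932 s
t_ret = A_ann·L/Q = 2.765 s
t_cycle = t_ext + t_ret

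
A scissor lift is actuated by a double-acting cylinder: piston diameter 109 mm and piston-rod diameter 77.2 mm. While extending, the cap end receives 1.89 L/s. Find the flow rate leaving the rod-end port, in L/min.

Cap-side area A_cap = π/4 × (109 mm)² = 9331 mm^2
Rod-side annular area A_ann = π/4 × (109² − 77.2²) = 4650 mm^2
Piston speed v = Q_in/A_cap; rod-end outflow Q_out = v × A_ann = Q_in × A_ann/A_cap.

Q_out ≈ 56.5 L/min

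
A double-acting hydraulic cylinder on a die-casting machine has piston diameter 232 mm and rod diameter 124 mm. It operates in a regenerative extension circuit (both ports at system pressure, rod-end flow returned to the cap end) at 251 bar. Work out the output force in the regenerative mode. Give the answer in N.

With equal pressure on both faces, forces on the annular region cancel; the net push is pressure × rod cross-section.
Rod cross-section A_rod = π/4 × (124 mm)² = 12080 mm^2
F = P × A_rod

F ≈ 3.03e5 N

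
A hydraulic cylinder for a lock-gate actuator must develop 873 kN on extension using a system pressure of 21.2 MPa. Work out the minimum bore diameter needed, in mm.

D ≈ 229 mm

Extension force acts on the full piston face: F = P × (π/4)D².
D = √(4F / (πP)) = √(4 × 873 kN / (π × 21.2 MPa))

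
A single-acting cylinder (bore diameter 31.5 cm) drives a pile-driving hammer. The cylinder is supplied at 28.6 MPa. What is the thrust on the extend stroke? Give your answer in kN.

Cap-side area A_cap = π/4 × (31.5 cm)² = 779.3 cm^2
F = P × A_cap = 28.6 MPa × A_cap

F ≈ 2230 kN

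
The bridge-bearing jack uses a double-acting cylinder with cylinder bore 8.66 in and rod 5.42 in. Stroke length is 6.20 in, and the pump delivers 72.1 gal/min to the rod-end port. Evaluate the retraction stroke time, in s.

Rod-side annular area A_ann = π/4 × (8.66² − 5.42²) = 35.83 in^2
Swept volume V = A × L; t = V / Q = A·L / Q

t ≈ 0.800 s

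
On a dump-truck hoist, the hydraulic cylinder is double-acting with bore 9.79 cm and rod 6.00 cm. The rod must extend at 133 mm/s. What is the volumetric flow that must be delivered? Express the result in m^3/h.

Cap-side area A_cap = π/4 × (9.79 cm)² = 75.28 cm^2
Q = A × v

Q ≈ 3.60 m^3/h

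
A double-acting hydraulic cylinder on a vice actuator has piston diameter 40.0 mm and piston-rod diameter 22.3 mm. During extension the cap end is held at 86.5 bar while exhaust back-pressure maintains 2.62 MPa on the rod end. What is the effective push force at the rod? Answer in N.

Cap-side area A_cap = π/4 × (40.0 mm)² = 1257 mm^2
Rod-side annular area A_ann = π/4 × (40.0² − 22.3²) = 866.1 mm^2
Net thrust = P_cap·A_cap − P_rod·A_ann = 10870 N − 2269 N

F ≈ 8600 N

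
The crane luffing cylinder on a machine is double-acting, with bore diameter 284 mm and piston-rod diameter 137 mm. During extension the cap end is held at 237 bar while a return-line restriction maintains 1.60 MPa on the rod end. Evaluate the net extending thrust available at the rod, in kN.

F ≈ 1420 kN

Cap-side area A_cap = π/4 × (284 mm)² = 63350 mm^2
Rod-side annular area A_ann = π/4 × (284² − 137²) = 48610 mm^2
Net thrust = P_cap·A_cap − P_rod·A_ann = 1501 kN − 77.77 kN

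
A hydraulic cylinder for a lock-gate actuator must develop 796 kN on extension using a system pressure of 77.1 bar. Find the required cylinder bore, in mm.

D ≈ 363 mm

Extension force acts on the full piston face: F = P × (π/4)D².
D = √(4F / (πP)) = √(4 × 796 kN / (π × 77.1 bar))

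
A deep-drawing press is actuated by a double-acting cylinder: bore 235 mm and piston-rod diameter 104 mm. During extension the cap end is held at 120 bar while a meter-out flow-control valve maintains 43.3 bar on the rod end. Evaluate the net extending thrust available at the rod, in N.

Cap-side area A_cap = π/4 × (235 mm)² = 43370 mm^2
Rod-side annular area A_ann = π/4 × (235² − 104²) = 34880 mm^2
Net thrust = P_cap·A_cap − P_rod·A_ann = 5.205e5 N − 1.510e5 N

F ≈ 3.69e5 N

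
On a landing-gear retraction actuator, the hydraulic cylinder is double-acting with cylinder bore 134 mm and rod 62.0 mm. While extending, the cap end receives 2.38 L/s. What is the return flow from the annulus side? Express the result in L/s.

Cap-side area A_cap = π/4 × (134 mm)² = 14100 mm^2
Rod-side annular area A_ann = π/4 × (134² − 62.0²) = 11080 mm^2
Piston speed v = Q_in/A_cap; rod-end outflow Q_out = v × A_ann = Q_in × A_ann/A_cap.

Q_out ≈ 1.87 L/s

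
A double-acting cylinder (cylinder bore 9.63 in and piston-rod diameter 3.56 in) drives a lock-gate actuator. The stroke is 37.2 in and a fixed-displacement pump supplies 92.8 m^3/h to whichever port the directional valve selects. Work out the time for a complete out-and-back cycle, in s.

Cap-side area A_cap = π/4 × (9.63 in)² = 72.84 in^2
Rod-side annular area A_ann = π/4 × (9.63² − 3.56²) = 62.88 in^2
t_ext = A_cap·L/Q = 1.722 s
t_ret = A_ann·L/Q = 1.487 s
t_cycle = t_ext + t_ret

t ≈ 3.21 s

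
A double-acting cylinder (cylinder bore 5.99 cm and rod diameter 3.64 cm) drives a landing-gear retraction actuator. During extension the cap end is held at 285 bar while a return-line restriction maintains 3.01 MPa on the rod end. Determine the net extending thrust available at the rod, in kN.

F ≈ 75.0 kN

Cap-side area A_cap = π/4 × (5.99 cm)² = 28.18 cm^2
Rod-side annular area A_ann = π/4 × (5.99² − 3.64²) = 17.77 cm^2
Net thrust = P_cap·A_cap − P_rod·A_ann = 80.31 kN − 5.350 kN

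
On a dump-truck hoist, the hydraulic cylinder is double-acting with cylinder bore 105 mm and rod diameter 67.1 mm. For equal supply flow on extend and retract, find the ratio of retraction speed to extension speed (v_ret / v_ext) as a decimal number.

v_ret/v_ext ≈ 1.69

Cap-side area A_cap = π/4 × (105 mm)² = 8659 mm^2
Rod-side annular area A_ann = π/4 × (105² − 67.1²) = 5123 mm^2
For equal Q, v ∝ 1/A, so v_ret/v_ext = A_cap/A_ann.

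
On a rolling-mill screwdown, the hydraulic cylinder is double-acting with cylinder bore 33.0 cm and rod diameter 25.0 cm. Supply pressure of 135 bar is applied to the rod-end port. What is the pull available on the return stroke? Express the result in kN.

F ≈ 492 kN

Rod-side annular area A_ann = π/4 × (33.0² − 25.0²) = 364.4 cm^2
On retraction the pressure acts on the annular area (bore minus rod).
F = P × A_ann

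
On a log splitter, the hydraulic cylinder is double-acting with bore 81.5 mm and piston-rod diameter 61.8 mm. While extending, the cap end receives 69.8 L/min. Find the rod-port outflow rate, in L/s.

Cap-side area A_cap = π/4 × (81.5 mm)² = 5217 mm^2
Rod-side annular area A_ann = π/4 × (81.5² − 61.8²) = 2217 mm^2
Piston speed v = Q_in/A_cap; rod-end outflow Q_out = v × A_ann = Q_in × A_ann/A_cap.

Q_out ≈ 0.494 L/s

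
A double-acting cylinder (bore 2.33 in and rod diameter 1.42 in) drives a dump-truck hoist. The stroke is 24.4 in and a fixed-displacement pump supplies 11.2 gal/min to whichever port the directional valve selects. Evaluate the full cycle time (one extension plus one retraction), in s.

Cap-side area A_cap = π/4 × (2.33 in)² = 4.264 in^2
Rod-side annular area A_ann = π/4 × (2.33² − 1.42²) = 2.680 in^2
t_ext = A_cap·L/Q = 2.413 s
t_ret = A_ann·L/Q = 1.517 s
t_cycle = t_ext + t_ret

t ≈ 3.93 s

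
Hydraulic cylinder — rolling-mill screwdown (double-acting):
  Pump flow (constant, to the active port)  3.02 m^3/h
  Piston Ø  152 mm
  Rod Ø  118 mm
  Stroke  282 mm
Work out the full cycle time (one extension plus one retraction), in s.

t ≈ 8.52 s

Cap-side area A_cap = π/4 × (152 mm)² = 18150 mm^2
Rod-side annular area A_ann = π/4 × (152² − 118²) = 7210 mm^2
t_ext = A_cap·L/Q = 6.100 s
t_ret = A_ann·L/Q = 2.424 s
t_cycle = t_ext + t_ret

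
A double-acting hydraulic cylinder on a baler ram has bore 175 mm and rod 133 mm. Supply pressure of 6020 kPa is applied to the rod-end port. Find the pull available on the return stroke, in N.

F ≈ 61200 N

Rod-side annular area A_ann = π/4 × (175² − 133²) = 10160 mm^2
On retraction the pressure acts on the annular area (bore minus rod).
F = P × A_ann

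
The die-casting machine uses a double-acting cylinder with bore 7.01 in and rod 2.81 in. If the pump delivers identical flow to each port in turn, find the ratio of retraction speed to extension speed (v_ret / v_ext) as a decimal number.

Cap-side area A_cap = π/4 × (7.01 in)² = 38.59 in^2
Rod-side annular area A_ann = π/4 × (7.01² − 2.81²) = 32.39 in^2
For equal Q, v ∝ 1/A, so v_ret/v_ext = A_cap/A_ann.

v_ret/v_ext ≈ 1.19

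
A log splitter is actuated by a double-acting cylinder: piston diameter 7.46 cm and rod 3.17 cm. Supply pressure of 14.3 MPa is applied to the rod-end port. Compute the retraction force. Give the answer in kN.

Rod-side annular area A_ann = π/4 × (7.46² − 3.17²) = 35.82 cm^2
On retraction the pressure acts on the annular area (bore minus rod).
F = P × A_ann

F ≈ 51.2 kN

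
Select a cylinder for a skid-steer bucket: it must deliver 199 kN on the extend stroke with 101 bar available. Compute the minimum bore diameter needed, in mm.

Extension force acts on the full piston face: F = P × (π/4)D².
D = √(4F / (πP)) = √(4 × 199 kN / (π × 101 bar))

D ≈ 158 mm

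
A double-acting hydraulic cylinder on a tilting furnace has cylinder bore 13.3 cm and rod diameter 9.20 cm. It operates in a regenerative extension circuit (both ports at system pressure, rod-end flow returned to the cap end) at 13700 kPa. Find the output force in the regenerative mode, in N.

F ≈ 91100 N

With equal pressure on both faces, forces on the annular region cancel; the net push is pressure × rod cross-section.
Rod cross-section A_rod = π/4 × (9.20 cm)² = 66.48 cm^2
F = P × A_rod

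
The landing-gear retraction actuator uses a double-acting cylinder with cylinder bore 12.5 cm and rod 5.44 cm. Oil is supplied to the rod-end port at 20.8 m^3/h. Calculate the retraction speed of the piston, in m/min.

v ≈ 34.8 m/min

Rod-side annular area A_ann = π/4 × (12.5² − 5.44²) = 99.48 cm^2
Flow into the rod-end port fills the annular volume.
v = Q / A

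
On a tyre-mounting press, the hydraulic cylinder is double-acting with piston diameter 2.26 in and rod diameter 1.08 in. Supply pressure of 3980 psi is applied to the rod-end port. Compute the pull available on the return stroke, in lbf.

Rod-side annular area A_ann = π/4 × (2.26² − 1.08²) = 3.095 in^2
On retraction the pressure acts on the annular area (bore minus rod).
F = P × A_ann

F ≈ 12300 lbf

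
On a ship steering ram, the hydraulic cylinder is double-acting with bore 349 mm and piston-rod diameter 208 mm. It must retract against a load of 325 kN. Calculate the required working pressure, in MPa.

Rod-side annular area A_ann = π/4 × (349² − 208²) = 61680 mm^2
Retraction: pressure acts on the annular area.
P = F / A = 325 kN / A

P ≈ 5.27 MPa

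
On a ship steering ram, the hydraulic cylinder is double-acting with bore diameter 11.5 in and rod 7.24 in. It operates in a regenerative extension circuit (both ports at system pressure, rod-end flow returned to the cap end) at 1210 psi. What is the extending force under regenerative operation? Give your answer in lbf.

F ≈ 49800 lbf

With equal pressure on both faces, forces on the annular region cancel; the net push is pressure × rod cross-section.
Rod cross-section A_rod = π/4 × (7.24 in)² = 41.17 in^2
F = P × A_rod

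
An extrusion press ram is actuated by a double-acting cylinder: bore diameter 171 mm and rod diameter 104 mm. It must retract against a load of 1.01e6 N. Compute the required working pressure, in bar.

P ≈ 698 bar

Rod-side annular area A_ann = π/4 × (171² − 104²) = 14470 mm^2
Retraction: pressure acts on the annular area.
P = F / A = 1.01e6 N / A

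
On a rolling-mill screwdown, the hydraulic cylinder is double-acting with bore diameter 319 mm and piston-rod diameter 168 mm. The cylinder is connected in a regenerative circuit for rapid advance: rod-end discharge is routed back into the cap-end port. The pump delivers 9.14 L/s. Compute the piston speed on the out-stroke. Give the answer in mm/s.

In regeneration the rod-end outflow joins the pump flow into the cap end, so the net volume the pump must supply per unit advance equals the rod cross-section area.
Rod cross-section A_rod = π/4 × (168 mm)² = 22170 mm^2
v = Q_pump / A_rod

v ≈ 412 mm/s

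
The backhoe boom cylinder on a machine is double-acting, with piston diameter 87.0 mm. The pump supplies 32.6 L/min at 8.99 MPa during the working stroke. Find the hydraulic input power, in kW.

W ≈ 4.88 kW

Hydraulic power = P × Q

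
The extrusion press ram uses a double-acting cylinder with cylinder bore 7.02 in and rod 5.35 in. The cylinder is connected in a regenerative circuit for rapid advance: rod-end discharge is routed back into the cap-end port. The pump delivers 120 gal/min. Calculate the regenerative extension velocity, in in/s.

In regeneration the rod-end outflow joins the pump flow into the cap end, so the net volume the pump must supply per unit advance equals the rod cross-section area.
Rod cross-section A_rod = π/4 × (5.35 in)² = 22.48 in^2
v = Q_pump / A_rod

v ≈ 20.6 in/s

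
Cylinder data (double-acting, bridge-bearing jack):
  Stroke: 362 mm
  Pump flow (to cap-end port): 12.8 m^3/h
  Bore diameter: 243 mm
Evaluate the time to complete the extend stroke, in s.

t ≈ 4.72 s

Cap-side area A_cap = π/4 × (243 mm)² = 46380 mm^2
Swept volume V = A × L; t = V / Q = A·L / Q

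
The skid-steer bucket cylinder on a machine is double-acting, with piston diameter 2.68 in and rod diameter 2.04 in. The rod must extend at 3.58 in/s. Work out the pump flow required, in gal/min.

Cap-side area A_cap = π/4 × (2.68 in)² = 5.641 in^2
Q = A × v

Q ≈ 5.25 gal/min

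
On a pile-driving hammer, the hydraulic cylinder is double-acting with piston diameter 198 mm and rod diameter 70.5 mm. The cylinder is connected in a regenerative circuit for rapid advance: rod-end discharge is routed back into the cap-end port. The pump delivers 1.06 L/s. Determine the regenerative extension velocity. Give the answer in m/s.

v ≈ 0.272 m/s

In regeneration the rod-end outflow joins the pump flow into the cap end, so the net volume the pump must supply per unit advance equals the rod cross-section area.
Rod cross-section A_rod = π/4 × (70.5 mm)² = 3904 mm^2
v = Q_pump / A_rod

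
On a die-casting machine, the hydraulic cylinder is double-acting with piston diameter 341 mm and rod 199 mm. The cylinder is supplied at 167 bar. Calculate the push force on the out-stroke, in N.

Cap-side area A_cap = π/4 × (341 mm)² = 91330 mm^2
F = P × A_cap = 167 bar × A_cap

F ≈ 1.53e6 N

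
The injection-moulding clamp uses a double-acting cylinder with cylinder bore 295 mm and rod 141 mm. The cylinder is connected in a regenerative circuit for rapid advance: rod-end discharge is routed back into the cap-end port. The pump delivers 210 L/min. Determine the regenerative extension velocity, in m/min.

v ≈ 13.4 m/min

In regeneration the rod-end outflow joins the pump flow into the cap end, so the net volume the pump must supply per unit advance equals the rod cross-section area.
Rod cross-section A_rod = π/4 × (141 mm)² = 15610 mm^2
v = Q_pump / A_rod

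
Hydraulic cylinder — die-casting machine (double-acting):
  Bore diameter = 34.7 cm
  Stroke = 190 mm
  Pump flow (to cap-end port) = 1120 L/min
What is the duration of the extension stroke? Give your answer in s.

t ≈ 0.963 s

Cap-side area A_cap = π/4 × (34.7 cm)² = 945.7 cm^2
Swept volume V = A × L; t = V / Q = A·L / Q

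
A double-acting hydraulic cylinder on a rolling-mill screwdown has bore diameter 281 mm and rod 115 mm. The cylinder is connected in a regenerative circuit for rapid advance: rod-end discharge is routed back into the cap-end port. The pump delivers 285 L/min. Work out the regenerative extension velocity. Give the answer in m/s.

v ≈ 0.457 m/s

In regeneration the rod-end outflow joins the pump flow into the cap end, so the net volume the pump must supply per unit advance equals the rod cross-section area.
Rod cross-section A_rod = π/4 × (115 mm)² = 10390 mm^2
v = Q_pump / A_rod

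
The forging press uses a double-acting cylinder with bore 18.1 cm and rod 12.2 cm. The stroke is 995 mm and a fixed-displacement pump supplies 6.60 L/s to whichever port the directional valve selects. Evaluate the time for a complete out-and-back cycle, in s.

t ≈ 6.00 s

Cap-side area A_cap = π/4 × (18.1 cm)² = 257.3 cm^2
Rod-side annular area A_ann = π/4 × (18.1² − 12.2²) = 140.4 cm^2
t_ext = A_cap·L/Q = 3.879 s
t_ret = A_ann·L/Q = 2.117 s
t_cycle = t_ext + t_ret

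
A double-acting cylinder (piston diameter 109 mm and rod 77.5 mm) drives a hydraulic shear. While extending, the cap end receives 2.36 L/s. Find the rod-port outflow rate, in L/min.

Cap-side area A_cap = π/4 × (109 mm)² = 9331 mm^2
Rod-side annular area A_ann = π/4 × (109² − 77.5²) = 4614 mm^2
Piston speed v = Q_in/A_cap; rod-end outflow Q_out = v × A_ann = Q_in × A_ann/A_cap.

Q_out ≈ 70.0 L/min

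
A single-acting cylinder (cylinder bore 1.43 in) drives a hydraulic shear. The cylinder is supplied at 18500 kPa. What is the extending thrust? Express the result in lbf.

Cap-side area A_cap = π/4 × (1.43 in)² = 1.606 in^2
F = P × A_cap = 18500 kPa × A_cap

F ≈ 4310 lbf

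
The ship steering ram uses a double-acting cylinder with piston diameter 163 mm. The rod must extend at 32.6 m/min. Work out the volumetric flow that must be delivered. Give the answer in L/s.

Cap-side area A_cap = π/4 × (163 mm)² = 20870 mm^2
Q = A × v

Q ≈ 11.3 L/s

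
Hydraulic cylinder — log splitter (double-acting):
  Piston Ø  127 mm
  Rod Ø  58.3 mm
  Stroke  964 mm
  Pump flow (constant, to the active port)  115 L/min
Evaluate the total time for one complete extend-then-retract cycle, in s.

t ≈ 11.4 s

Cap-side area A_cap = π/4 × (127 mm)² = 12670 mm^2
Rod-side annular area A_ann = π/4 × (127² − 58.3²) = 9998 mm^2
t_ext = A_cap·L/Q = 6.371 s
t_ret = A_ann·L/Q = 5.029 s
t_cycle = t_ext + t_ret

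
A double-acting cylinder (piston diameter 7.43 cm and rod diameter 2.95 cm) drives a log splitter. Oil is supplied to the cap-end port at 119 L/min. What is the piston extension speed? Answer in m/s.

v ≈ 0.457 m/s

Cap-side area A_cap = π/4 × (7.43 cm)² = 43.36 cm^2
v = Q / A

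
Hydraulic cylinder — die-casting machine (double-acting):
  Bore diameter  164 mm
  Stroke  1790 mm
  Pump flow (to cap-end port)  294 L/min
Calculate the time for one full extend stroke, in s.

Cap-side area A_cap = π/4 × (164 mm)² = 21120 mm^2
Swept volume V = A × L; t = V / Q = A·L / Q

t ≈ 7.72 s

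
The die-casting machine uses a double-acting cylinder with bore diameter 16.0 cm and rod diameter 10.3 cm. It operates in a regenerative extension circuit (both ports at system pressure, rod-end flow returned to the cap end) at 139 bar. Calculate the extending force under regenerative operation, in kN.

With equal pressure on both faces, forces on the annular region cancel; the net push is pressure × rod cross-section.
Rod cross-section A_rod = π/4 × (10.3 cm)² = 83.32 cm^2
F = P × A_rod

F ≈ 116 kN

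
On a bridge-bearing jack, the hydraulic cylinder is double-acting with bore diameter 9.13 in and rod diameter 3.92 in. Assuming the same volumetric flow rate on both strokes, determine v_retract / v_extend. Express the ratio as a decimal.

Cap-side area A_cap = π/4 × (9.13 in)² = 65.47 in^2
Rod-side annular area A_ann = π/4 × (9.13² − 3.92²) = 53.40 in^2
For equal Q, v ∝ 1/A, so v_ret/v_ext = A_cap/A_ann.

v_ret/v_ext ≈ 1.23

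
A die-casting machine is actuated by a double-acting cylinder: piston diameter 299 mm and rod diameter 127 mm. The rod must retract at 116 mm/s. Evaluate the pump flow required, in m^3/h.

Rod-side annular area A_ann = π/4 × (299² − 127²) = 57550 mm^2
Q = A × v

Q ≈ 24.0 m^3/h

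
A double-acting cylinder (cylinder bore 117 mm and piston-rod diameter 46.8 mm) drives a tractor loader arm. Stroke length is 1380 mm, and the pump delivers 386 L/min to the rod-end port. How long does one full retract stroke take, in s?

Rod-side annular area A_ann = π/4 × (117² − 46.8²) = 9031 mm^2
Swept volume V = A × L; t = V / Q = A·L / Q

t ≈ 1.94 s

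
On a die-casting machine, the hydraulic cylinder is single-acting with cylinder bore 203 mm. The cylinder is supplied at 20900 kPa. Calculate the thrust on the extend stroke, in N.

Cap-side area A_cap = π/4 × (203 mm)² = 32370 mm^2
F = P × A_cap = 20900 kPa × A_cap

F ≈ 6.76e5 N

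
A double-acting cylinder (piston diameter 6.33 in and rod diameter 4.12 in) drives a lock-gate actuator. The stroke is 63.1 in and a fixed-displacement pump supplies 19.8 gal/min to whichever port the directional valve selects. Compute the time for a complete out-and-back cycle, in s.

Cap-side area A_cap = π/4 × (6.33 in)² = 31.47 in^2
Rod-side annular area A_ann = π/4 × (6.33² − 4.12²) = 18.14 in^2
t_ext = A_cap·L/Q = 26.05 s
t_ret = A_ann·L/Q = 15.01 s
t_cycle = t_ext + t_ret

t ≈ 41.1 s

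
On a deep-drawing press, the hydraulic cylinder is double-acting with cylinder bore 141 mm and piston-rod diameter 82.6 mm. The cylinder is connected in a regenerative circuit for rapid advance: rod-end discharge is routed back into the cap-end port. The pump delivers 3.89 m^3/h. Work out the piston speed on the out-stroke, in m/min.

In regeneration the rod-end outflow joins the pump flow into the cap end, so the net volume the pump must supply per unit advance equals the rod cross-section area.
Rod cross-section A_rod = π/4 × (82.6 mm)² = 5359 mm^2
v = Q_pump / A_rod

v ≈ 12.1 m/min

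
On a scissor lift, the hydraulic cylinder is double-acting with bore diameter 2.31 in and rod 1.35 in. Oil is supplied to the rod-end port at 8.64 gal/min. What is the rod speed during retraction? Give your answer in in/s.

Rod-side annular area A_ann = π/4 × (2.31² − 1.35²) = 2.760 in^2
Flow into the rod-end port fills the annular volume.
v = Q / A

v ≈ 12.1 in/s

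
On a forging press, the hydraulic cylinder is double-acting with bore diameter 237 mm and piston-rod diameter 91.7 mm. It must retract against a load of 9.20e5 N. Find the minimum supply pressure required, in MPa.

P ≈ 24.5 MPa

Rod-side annular area A_ann = π/4 × (237² − 91.7²) = 37510 mm^2
Retraction: pressure acts on the annular area.
P = F / A = 9.20e5 N / A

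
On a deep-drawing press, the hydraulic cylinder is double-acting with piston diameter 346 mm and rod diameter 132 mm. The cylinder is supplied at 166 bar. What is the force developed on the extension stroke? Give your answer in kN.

F ≈ 1560 kN

Cap-side area A_cap = π/4 × (346 mm)² = 94020 mm^2
F = P × A_cap = 166 bar × A_cap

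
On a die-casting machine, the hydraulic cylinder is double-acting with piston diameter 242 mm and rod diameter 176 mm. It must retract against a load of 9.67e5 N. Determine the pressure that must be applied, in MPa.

Rod-side annular area A_ann = π/4 × (242² − 176²) = 21670 mm^2
Retraction: pressure acts on the annular area.
P = F / A = 9.67e5 N / A

P ≈ 44.6 MPa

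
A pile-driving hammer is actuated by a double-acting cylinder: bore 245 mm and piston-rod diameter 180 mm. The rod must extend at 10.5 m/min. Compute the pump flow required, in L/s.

Cap-side area A_cap = π/4 × (245 mm)² = 47140 mm^2
Q = A × v

Q ≈ 8.25 L/s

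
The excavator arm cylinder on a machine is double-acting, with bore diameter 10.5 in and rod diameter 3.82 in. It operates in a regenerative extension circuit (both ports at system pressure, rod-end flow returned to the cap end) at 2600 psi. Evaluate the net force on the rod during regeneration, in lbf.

F ≈ 29800 lbf

With equal pressure on both faces, forces on the annular region cancel; the net push is pressure × rod cross-section.
Rod cross-section A_rod = π/4 × (3.82 in)² = 11.46 in^2
F = P × A_rod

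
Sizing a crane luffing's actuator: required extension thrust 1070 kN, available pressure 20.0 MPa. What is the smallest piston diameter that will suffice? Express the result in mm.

D ≈ 261 mm

Extension force acts on the full piston face: F = P × (π/4)D².
D = √(4F / (πP)) = √(4 × 1070 kN / (π × 20.0 MPa))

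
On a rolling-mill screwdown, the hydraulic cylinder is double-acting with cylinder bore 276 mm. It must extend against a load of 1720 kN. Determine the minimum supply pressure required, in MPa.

P ≈ 28.7 MPa

Cap-side area A_cap = π/4 × (276 mm)² = 59830 mm^2
P = F / A = 1720 kN / A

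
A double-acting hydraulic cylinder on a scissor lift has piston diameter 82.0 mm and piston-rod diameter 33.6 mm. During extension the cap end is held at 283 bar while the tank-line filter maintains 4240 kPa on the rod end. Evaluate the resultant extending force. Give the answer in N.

F ≈ 1.31e5 N

Cap-side area A_cap = π/4 × (82.0 mm)² = 5281 mm^2
Rod-side annular area A_ann = π/4 × (82.0² − 33.6²) = 4394 mm^2
Net thrust = P_cap·A_cap − P_rod·A_ann = 1.495e5 N − 18630 N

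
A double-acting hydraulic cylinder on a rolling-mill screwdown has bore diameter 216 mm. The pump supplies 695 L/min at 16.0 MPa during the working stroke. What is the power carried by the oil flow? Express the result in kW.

W ≈ 185 kW

Hydraulic power = P × Q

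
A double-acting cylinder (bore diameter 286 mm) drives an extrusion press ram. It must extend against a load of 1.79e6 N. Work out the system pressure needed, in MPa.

Cap-side area A_cap = π/4 × (286 mm)² = 64240 mm^2
P = F / A = 1.79e6 N / A

P ≈ 27.9 MPa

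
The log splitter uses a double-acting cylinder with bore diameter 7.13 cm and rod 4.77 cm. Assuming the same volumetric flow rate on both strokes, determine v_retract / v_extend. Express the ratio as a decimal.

v_ret/v_ext ≈ 1.81

Cap-side area A_cap = π/4 × (7.13 cm)² = 39.93 cm^2
Rod-side annular area A_ann = π/4 × (7.13² − 4.77²) = 22.06 cm^2
For equal Q, v ∝ 1/A, so v_ret/v_ext = A_cap/A_ann.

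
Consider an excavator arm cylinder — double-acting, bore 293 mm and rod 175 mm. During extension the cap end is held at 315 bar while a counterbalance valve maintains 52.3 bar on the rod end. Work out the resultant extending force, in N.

Cap-side area A_cap = π/4 × (293 mm)² = 67430 mm^2
Rod-side annular area A_ann = π/4 × (293² − 175²) = 43370 mm^2
Net thrust = P_cap·A_cap − P_rod·A_ann = 2.124e6 N − 2.268e5 N

F ≈ 1.90e6 N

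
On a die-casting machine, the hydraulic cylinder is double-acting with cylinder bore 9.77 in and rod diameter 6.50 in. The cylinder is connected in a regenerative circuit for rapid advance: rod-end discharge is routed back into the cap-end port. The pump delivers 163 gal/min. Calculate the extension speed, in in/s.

In regeneration the rod-end outflow joins the pump flow into the cap end, so the net volume the pump must supply per unit advance equals the rod cross-section area.
Rod cross-section A_rod = π/4 × (6.50 in)² = 33.18 in^2
v = Q_pump / A_rod

v ≈ 18.9 in/s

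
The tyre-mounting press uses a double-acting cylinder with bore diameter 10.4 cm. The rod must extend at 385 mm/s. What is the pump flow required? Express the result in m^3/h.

Q ≈ 11.8 m^3/h

Cap-side area A_cap = π/4 × (10.4 cm)² = 84.95 cm^2
Q = A × v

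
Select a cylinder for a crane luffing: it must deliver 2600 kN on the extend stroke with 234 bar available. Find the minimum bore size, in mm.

Extension force acts on the full piston face: F = P × (π/4)D².
D = √(4F / (πP)) = √(4 × 2600 kN / (π × 234 bar))

D ≈ 376 mm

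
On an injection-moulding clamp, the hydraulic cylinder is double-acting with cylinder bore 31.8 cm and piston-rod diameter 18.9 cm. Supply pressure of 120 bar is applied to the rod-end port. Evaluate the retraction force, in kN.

F ≈ 616 kN

Rod-side annular area A_ann = π/4 × (31.8² − 18.9²) = 513.7 cm^2
On retraction the pressure acts on the annular area (bore minus rod).
F = P × A_ann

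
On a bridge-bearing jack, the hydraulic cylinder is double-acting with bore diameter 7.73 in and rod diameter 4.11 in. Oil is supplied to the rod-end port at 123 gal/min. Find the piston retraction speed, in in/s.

v ≈ 14.1 in/s

Rod-side annular area A_ann = π/4 × (7.73² − 4.11²) = 33.66 in^2
Flow into the rod-end port fills the annular volume.
v = Q / A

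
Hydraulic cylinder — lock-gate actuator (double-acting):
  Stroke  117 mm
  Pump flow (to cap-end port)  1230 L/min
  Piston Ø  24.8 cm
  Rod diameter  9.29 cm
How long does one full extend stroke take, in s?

t ≈ 0.276 s

Cap-side area A_cap = π/4 × (24.8 cm)² = 483.1 cm^2
Swept volume V = A × L; t = V / Q = A·L / Q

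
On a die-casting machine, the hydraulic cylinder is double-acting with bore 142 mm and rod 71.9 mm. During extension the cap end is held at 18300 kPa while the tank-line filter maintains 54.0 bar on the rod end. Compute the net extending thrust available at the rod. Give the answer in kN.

Cap-side area A_cap = π/4 × (142 mm)² = 15840 mm^2
Rod-side annular area A_ann = π/4 × (142² − 71.9²) = 11780 mm^2
Net thrust = P_cap·A_cap − P_rod·A_ann = 289.8 kN − 63.59 kN

F ≈ 226 kN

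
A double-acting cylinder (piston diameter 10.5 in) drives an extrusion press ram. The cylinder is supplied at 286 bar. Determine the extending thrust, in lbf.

F ≈ 3.59e5 lbf

Cap-side area A_cap = π/4 × (10.5 in)² = 86.59 in^2
F = P × A_cap = 286 bar × A_cap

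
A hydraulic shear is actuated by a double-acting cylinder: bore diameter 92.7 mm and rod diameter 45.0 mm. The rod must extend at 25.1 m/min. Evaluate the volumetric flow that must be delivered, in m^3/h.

Cap-side area A_cap = π/4 × (92.7 mm)² = 6749 mm^2
Q = A × v

Q ≈ 10.2 m^3/h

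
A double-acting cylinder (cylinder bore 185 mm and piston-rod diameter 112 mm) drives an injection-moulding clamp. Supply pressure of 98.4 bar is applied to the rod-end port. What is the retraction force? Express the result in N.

Rod-side annular area A_ann = π/4 × (185² − 112²) = 17030 mm^2
On retraction the pressure acts on the annular area (bore minus rod).
F = P × A_ann

F ≈ 1.68e5 N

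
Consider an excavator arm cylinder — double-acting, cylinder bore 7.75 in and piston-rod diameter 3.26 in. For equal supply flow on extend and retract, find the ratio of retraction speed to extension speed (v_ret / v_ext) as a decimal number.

Cap-side area A_cap = π/4 × (7.75 in)² = 47.17 in^2
Rod-side annular area A_ann = π/4 × (7.75² − 3.26²) = 38.83 in^2
For equal Q, v ∝ 1/A, so v_ret/v_ext = A_cap/A_ann.

v_ret/v_ext ≈ 1.21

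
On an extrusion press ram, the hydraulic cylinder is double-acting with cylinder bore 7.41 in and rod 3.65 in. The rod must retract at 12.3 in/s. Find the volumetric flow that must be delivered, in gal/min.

Q ≈ 104 gal/min

Rod-side annular area A_ann = π/4 × (7.41² − 3.65²) = 32.66 in^2
Q = A × v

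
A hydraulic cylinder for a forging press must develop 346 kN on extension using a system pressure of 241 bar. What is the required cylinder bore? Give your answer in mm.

D ≈ 135 mm

Extension force acts on the full piston face: F = P × (π/4)D².
D = √(4F / (πP)) = √(4 × 346 kN / (π × 241 bar))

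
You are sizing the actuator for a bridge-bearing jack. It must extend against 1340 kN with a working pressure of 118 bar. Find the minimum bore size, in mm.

Extension force acts on the full piston face: F = P × (π/4)D².
D = √(4F / (πP)) = √(4 × 1340 kN / (π × 118 bar))

D ≈ 380 mm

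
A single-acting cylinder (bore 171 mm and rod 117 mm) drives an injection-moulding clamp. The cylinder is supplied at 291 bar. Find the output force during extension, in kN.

F ≈ 668 kN

Cap-side area A_cap = π/4 × (171 mm)² = 22970 mm^2
F = P × A_cap = 291 bar × A_cap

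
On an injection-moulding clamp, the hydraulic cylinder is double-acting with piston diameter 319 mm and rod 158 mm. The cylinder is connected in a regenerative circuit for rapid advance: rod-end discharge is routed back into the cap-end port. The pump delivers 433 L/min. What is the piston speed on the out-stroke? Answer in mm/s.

In regeneration the rod-end outflow joins the pump flow into the cap end, so the net volume the pump must supply per unit advance equals the rod cross-section area.
Rod cross-section A_rod = π/4 × (158 mm)² = 19610 mm^2
v = Q_pump / A_rod

v ≈ 368 mm/s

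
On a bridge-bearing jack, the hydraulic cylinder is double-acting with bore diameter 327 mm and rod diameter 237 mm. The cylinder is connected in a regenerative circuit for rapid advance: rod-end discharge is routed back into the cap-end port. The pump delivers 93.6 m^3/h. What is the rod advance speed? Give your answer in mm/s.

In regeneration the rod-end outflow joins the pump flow into the cap end, so the net volume the pump must supply per unit advance equals the rod cross-section area.
Rod cross-section A_rod = π/4 × (237 mm)² = 44120 mm^2
v = Q_pump / A_rod

v ≈ 589 mm/s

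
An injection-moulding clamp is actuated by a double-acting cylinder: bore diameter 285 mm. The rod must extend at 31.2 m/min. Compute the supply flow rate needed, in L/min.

Q ≈ 1990 L/min

Cap-side area A_cap = π/4 × (285 mm)² = 63790 mm^2
Q = A × v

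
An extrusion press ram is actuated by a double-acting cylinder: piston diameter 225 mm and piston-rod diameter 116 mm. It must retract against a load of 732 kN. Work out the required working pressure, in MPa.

P ≈ 25.1 MPa

Rod-side annular area A_ann = π/4 × (225² − 116²) = 29190 mm^2
Retraction: pressure acts on the annular area.
P = F / A = 732 kN / A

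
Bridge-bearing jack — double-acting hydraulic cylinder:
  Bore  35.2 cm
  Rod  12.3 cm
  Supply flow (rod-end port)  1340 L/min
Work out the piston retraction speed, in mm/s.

v ≈ 261 mm/s

Rod-side annular area A_ann = π/4 × (35.2² − 12.3²) = 854.3 cm^2
Flow into the rod-end port fills the annular volume.
v = Q / A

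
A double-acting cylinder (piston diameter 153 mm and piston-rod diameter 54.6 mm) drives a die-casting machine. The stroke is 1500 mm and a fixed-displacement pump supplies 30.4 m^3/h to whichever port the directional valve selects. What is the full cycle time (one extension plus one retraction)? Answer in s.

t ≈ 6.12 s

Cap-side area A_cap = π/4 × (153 mm)² = 18390 mm^2
Rod-side annular area A_ann = π/4 × (153² − 54.6²) = 16040 mm^2
t_ext = A_cap·L/Q = 3.266 s
t_ret = A_ann·L/Q = 2.850 s
t_cycle = t_ext + t_ret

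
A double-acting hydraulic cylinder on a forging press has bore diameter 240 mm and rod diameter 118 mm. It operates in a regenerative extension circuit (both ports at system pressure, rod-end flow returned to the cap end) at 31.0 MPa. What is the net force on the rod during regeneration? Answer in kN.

F ≈ 339 kN

With equal pressure on both faces, forces on the annular region cancel; the net push is pressure × rod cross-section.
Rod cross-section A_rod = π/4 × (118 mm)² = 10940 mm^2
F = P × A_rod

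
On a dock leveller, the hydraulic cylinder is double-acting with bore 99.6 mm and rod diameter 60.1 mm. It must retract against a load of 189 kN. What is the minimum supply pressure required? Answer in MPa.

Rod-side annular area A_ann = π/4 × (99.6² − 60.1²) = 4954 mm^2
Retraction: pressure acts on the annular area.
P = F / A = 189 kN / A

P ≈ 38.1 MPa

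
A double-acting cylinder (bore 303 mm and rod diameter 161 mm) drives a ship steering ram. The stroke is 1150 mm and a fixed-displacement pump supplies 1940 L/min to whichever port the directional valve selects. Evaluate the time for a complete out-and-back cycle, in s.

Cap-side area A_cap = π/4 × (303 mm)² = 72110 mm^2
Rod-side annular area A_ann = π/4 × (303² − 161²) = 51750 mm^2
t_ext = A_cap·L/Q = 2.565 s
t_ret = A_ann·L/Q = 1.841 s
t_cycle = t_ext + t_ret

t ≈ 4.41 s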